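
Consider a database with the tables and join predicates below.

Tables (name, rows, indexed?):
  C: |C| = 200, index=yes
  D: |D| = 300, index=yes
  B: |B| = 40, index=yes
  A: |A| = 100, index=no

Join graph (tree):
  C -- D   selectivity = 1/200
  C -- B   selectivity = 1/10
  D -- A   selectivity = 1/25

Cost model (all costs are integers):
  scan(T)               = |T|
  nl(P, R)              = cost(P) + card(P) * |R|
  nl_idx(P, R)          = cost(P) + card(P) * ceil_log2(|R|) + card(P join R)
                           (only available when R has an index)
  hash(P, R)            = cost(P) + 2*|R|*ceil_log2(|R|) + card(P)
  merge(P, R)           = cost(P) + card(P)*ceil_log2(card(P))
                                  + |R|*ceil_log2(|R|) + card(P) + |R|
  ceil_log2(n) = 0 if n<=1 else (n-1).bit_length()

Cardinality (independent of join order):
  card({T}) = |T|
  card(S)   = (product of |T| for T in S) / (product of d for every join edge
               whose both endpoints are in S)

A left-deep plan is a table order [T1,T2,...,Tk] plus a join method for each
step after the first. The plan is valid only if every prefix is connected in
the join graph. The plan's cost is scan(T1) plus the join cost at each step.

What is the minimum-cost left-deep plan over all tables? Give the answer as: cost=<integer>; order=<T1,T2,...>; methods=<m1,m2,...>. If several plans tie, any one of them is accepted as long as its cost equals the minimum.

cost=5680; order=C,D,A,B; methods=nl_idx,hash,hash

Selinger DP (subsets sized 1..n):
  {C}: scan cost=200, card=200
  {D}: scan cost=300, card=300
  {B}: scan cost=40, card=40
  {A}: scan cost=100, card=100
  {CD}: card=300; try (D,nl_idx)→2300, (C,nl_idx)→3000, (C,hash)→3800, (D,merge)→5000, (C,merge)→5100, (D,hash)→5800 …(+2); best=2300 via (D,nl_idx)
  {BC}: card=800; try (B,hash)→880, (C,nl_idx)→1160, (C,merge)→2120, (B,nl_idx)→2200, (B,merge)→2280, (C,hash)→3280 …(+2); best=880 via (B,hash)
  {AD}: card=1200; try (A,hash)→2000, (D,nl_idx)→2200, (D,merge)→3900, (A,merge)→4100, (D,hash)→5600, (D,nl)→30100 …(+1); best=2000 via (A,hash)
  {BCD}: card=1200; try (B,hash)→3080, (B,nl_idx)→5300, (B,merge)→5580, (D,hash)→7080, (D,nl_idx)→9280, (D,merge)→12680 …(+2); best=3080 via (B,hash)
  {ACD}: card=1200; try (A,hash)→4000, (A,merge)→6100, (C,hash)→6400, (C,nl_idx)→12800, (C,merge)→18200, (A,nl)→32300 …(+1); best=4000 via (A,hash)
  {ABCD}: card=4800; try (B,hash)→5680, (A,hash)→5680, (B,nl_idx)→16000, (A,merge)→18280, (B,merge)→18680, (B,nl)→52000 …(+1); best=5680 via (B,hash)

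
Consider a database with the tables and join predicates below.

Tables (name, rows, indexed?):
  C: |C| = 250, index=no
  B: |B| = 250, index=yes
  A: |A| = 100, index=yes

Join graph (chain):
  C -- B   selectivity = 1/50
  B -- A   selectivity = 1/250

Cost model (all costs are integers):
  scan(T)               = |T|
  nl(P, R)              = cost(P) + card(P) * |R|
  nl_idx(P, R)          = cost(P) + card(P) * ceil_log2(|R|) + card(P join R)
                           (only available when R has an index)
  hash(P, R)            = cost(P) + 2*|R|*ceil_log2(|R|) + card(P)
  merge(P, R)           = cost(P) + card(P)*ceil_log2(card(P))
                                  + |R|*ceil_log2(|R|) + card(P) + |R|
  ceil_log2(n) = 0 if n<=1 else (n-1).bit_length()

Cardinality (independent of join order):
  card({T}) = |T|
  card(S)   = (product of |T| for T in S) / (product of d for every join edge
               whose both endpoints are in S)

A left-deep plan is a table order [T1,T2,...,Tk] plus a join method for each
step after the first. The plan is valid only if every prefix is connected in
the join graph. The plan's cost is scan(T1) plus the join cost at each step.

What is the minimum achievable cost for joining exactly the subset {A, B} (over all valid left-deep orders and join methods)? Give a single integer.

Selinger DP over subsets of {A,B}:
  {B}: scan cost=250, card=250
  {A}: scan cost=100, card=100
  {AB}: card=100; try (B,nl_idx)→1000, (A,hash)→1900, (A,nl_idx)→2100, (B,merge)→3150, (A,merge)→3300, (B,hash)→4200 …(+2); best=1000 via (B,nl_idx)

1000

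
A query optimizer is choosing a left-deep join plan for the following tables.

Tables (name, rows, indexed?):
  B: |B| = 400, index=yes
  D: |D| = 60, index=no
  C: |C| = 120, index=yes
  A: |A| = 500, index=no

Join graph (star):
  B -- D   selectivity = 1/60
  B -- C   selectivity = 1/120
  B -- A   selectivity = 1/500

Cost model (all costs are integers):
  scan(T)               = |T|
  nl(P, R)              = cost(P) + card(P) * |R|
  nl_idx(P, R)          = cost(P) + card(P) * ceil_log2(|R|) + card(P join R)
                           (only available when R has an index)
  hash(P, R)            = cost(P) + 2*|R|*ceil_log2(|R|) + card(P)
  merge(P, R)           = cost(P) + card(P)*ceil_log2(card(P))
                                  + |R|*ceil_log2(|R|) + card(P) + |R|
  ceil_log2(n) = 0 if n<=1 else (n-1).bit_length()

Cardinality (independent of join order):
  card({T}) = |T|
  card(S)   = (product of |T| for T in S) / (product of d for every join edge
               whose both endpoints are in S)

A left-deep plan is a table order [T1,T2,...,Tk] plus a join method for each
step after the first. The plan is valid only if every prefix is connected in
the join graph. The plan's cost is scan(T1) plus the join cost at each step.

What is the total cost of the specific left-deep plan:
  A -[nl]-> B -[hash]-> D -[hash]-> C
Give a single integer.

step 1: scan A: cost=500, card=500
step 2: join B via nl
    card(P join B) = 500*400/(500) = 400
    cost = 500 + 500*400 = 200500
step 3: join D via hash
    card(P join D) = 400*60/(60) = 400
    cost = 200500 + 2*60*6 + 400 = 201620
step 4: join C via hash
    card(P join C) = 400*120/(120) = 400
    cost = 201620 + 2*120*7 + 400 = 203700

203700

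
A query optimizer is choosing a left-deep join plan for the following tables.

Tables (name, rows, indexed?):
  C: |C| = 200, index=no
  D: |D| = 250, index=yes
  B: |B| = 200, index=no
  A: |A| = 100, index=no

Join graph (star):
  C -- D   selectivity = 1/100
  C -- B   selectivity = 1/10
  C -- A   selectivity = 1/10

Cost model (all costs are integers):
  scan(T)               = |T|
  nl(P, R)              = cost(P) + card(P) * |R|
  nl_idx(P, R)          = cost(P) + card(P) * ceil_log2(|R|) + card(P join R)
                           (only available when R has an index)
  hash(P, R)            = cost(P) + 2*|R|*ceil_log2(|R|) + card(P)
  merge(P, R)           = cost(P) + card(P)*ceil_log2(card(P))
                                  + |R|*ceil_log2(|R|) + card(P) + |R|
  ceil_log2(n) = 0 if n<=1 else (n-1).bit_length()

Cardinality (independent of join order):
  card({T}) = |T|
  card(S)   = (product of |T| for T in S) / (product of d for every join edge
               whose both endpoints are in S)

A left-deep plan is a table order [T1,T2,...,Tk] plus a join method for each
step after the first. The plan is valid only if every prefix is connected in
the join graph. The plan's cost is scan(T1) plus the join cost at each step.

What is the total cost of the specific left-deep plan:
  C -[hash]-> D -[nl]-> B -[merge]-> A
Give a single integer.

step 1: scan C: cost=200, card=200
step 2: join D via hash
    card(P join D) = 200*250/(100) = 500
    cost = 200 + 2*250*8 + 200 = 4400
step 3: join B via nl
    card(P join B) = 500*200/(10) = 10000
    cost = 4400 + 500*200 = 104400
step 4: join A via merge
    card(P join A) = 10000*100/(10) = 100000
    cost = 104400 + 10000*14 + 100*7 + 10000 + 100 = 255200

255200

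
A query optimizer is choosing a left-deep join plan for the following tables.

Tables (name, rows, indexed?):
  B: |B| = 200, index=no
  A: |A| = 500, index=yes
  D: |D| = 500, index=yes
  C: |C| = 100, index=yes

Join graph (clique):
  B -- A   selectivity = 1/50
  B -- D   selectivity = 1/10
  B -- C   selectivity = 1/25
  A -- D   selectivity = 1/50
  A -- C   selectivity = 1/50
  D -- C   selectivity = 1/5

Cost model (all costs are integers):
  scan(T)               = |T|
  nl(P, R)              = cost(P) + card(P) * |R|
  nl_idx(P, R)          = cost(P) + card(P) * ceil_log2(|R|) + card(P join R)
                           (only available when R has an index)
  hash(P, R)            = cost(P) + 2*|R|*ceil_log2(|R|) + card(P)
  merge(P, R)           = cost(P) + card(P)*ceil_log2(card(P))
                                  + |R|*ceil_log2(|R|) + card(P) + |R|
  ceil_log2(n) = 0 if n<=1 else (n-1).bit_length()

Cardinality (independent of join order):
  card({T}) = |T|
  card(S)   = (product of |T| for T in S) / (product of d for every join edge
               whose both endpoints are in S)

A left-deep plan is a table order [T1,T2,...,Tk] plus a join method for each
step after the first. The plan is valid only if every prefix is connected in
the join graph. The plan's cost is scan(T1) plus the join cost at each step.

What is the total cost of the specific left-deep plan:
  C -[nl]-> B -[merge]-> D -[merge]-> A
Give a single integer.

150900

step 1: scan C: cost=100, card=100
step 2: join B via nl
    card(P join B) = 100*200/(25) = 800
    cost = 100 + 100*200 = 20100
step 3: join D via merge
    card(P join D) = 800*500/(10*5) = 8000
    cost = 20100 + 800*10 + 500*9 + 800 + 500 = 33900
step 4: join A via merge
    card(P join A) = 8000*500/(50*50*50) = 32
    cost = 33900 + 8000*13 + 500*9 + 8000 + 500 = 150900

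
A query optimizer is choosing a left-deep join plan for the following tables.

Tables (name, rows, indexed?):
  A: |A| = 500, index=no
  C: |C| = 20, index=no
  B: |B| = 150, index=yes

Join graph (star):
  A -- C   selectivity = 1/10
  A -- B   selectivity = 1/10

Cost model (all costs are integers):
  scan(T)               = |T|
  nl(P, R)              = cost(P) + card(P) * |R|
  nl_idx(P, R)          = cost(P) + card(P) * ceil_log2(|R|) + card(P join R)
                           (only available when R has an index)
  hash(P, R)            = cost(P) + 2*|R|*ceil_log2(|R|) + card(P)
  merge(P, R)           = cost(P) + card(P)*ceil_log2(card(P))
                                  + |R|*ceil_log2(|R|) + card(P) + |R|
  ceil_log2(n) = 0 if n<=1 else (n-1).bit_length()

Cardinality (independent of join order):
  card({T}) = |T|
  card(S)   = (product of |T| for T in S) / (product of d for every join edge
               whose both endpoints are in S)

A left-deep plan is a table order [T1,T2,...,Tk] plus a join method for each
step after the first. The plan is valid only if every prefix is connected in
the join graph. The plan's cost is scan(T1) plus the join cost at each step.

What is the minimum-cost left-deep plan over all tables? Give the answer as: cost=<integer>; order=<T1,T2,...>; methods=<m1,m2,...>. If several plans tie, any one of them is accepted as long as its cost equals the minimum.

cost=4600; order=A,C,B; methods=hash,hash

Selinger DP (subsets sized 1..n):
  {A}: scan cost=500, card=500
  {C}: scan cost=20, card=20
  {B}: scan cost=150, card=150
  {AC}: card=1000; try (C,hash)→1200, (A,merge)→5140, (C,merge)→5620, (A,hash)→9040, (A,nl)→10020, (C,nl)→10500; best=1200 via (C,hash)
  {AB}: card=7500; try (B,hash)→3400, (A,merge)→6500, (B,merge)→6850, (A,hash)→9300, (B,nl_idx)→12000, (A,nl)→75150 …(+1); best=3400 via (B,hash)
  {ABC}: card=15000; try (B,hash)→4600, (C,hash)→11100, (B,merge)→13550, (B,nl_idx)→24200, (C,merge)→108520, (B,nl)→151200 …(+1); best=4600 via (B,hash)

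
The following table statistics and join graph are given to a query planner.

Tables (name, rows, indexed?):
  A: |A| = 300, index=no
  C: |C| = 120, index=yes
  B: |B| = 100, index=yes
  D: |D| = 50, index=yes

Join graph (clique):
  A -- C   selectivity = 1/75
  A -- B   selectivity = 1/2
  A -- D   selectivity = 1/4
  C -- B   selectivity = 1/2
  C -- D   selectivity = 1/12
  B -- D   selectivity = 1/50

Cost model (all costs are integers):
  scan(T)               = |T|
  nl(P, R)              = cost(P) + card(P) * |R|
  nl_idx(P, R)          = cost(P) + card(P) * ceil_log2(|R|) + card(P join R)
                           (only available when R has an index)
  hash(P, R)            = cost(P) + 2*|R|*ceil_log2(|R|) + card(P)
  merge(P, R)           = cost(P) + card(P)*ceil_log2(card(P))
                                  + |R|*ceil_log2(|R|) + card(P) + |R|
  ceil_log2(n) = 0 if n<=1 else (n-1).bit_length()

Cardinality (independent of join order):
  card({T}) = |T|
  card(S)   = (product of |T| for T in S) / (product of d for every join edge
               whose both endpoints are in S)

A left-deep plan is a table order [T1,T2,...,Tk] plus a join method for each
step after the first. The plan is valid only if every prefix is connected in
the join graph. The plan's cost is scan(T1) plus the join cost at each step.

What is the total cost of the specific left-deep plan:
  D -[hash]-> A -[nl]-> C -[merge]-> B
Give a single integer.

step 1: scan D: cost=50, card=50
step 2: join A via hash
    card(P join A) = 50*300/(4) = 3750
    cost = 50 + 2*300*9 + 50 = 5500
step 3: join C via nl
    card(P join C) = 3750*120/(75*12) = 500
    cost = 5500 + 3750*120 = 455500
step 4: join B via merge
    card(P join B) = 500*100/(2*2*50) = 250
    cost = 455500 + 500*9 + 100*7 + 500 + 100 = 461300

461300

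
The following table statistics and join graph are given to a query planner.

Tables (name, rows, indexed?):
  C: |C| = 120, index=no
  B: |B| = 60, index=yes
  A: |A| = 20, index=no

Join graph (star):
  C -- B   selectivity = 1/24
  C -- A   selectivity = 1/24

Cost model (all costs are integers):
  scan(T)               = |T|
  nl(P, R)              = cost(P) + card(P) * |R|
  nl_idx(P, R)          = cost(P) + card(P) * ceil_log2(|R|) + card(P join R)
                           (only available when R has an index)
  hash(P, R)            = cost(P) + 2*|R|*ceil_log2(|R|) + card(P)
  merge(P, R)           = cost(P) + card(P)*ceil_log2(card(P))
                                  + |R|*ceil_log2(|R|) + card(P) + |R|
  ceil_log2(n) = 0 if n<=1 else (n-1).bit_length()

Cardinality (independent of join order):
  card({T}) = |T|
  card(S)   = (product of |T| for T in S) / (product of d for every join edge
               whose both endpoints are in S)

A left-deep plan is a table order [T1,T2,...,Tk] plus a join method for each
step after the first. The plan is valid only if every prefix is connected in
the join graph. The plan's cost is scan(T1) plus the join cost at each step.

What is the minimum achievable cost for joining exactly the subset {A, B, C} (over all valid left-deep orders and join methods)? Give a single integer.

1260

Selinger DP over subsets of {A,B,C}:
  {C}: scan cost=120, card=120
  {B}: scan cost=60, card=60
  {A}: scan cost=20, card=20
  {BC}: card=300; try (B,hash)→960, (B,nl_idx)→1140, (C,merge)→1440, (B,merge)→1500, (C,hash)→1800, (C,nl)→7260 …(+1); best=960 via (B,hash)
  {AC}: card=100; try (A,hash)→440, (C,merge)→1100, (A,merge)→1200, (C,hash)→1720, (C,nl)→2420, (A,nl)→2520; best=440 via (A,hash)
  {ABC}: card=250; try (B,hash)→1260, (B,nl_idx)→1290, (A,hash)→1460, (B,merge)→1660, (A,merge)→4080, (B,nl)→6440 …(+1); best=1260 via (B,hash)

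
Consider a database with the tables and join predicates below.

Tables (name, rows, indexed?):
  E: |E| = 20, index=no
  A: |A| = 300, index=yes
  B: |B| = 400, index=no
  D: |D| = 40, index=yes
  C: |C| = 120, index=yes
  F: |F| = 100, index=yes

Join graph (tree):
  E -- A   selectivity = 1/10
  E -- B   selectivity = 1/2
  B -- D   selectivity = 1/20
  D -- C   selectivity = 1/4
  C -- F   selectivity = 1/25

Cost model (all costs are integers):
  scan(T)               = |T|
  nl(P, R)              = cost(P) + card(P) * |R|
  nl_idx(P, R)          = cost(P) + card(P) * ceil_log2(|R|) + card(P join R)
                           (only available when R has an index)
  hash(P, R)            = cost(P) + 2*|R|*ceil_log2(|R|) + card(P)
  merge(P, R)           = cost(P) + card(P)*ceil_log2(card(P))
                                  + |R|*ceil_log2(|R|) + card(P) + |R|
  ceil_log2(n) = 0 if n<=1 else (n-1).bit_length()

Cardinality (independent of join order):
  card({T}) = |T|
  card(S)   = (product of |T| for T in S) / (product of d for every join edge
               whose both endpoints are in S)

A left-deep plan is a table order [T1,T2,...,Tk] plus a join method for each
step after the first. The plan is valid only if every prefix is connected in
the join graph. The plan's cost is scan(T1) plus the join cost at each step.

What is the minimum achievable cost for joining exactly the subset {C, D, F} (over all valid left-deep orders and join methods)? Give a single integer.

Selinger DP over subsets of {C,D,F}:
  {D}: scan cost=40, card=40
  {C}: scan cost=120, card=120
  {F}: scan cost=100, card=100
  {CD}: card=1200; try (D,hash)→720, (C,merge)→1280, (D,merge)→1360, (C,nl_idx)→1520, (C,hash)→1760, (D,nl_idx)→2040 …(+2); best=720 via (D,hash)
  {CF}: card=480; try (C,nl_idx)→1280, (F,nl_idx)→1440, (F,hash)→1640, (C,merge)→1860, (F,merge)→1880, (C,hash)→1880 …(+2); best=1280 via (C,nl_idx)
  {CDF}: card=4800; try (D,hash)→2240, (F,hash)→3320, (D,merge)→6360, (D,nl_idx)→8960, (F,nl_idx)→13920, (F,merge)→15920 …(+2); best=2240 via (D,hash)

2240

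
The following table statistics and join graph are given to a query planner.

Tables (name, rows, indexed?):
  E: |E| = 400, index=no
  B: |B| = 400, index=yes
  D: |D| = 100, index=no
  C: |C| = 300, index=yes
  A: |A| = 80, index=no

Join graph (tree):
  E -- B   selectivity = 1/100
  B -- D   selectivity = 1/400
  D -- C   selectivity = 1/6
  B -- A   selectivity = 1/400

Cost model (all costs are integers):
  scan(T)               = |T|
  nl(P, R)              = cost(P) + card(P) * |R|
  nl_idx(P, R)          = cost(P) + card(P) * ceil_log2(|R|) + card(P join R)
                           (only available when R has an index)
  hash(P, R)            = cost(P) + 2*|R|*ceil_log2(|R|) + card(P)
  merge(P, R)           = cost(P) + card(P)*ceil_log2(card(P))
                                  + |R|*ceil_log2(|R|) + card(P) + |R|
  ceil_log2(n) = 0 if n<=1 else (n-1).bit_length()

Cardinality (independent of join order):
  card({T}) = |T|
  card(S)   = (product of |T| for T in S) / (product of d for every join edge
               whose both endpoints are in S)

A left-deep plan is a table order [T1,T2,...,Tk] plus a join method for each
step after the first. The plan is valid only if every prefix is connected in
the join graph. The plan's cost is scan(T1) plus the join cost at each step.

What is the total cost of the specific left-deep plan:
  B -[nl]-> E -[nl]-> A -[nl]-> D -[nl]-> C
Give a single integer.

step 1: scan B: cost=400, card=400
step 2: join E via nl
    card(P join E) = 400*400/(100) = 1600
    cost = 400 + 400*400 = 160400
step 3: join A via nl
    card(P join A) = 1600*80/(400) = 320
    cost = 160400 + 1600*80 = 288400
step 4: join D via nl
    card(P join D) = 320*100/(400) = 80
    cost = 288400 + 320*100 = 320400
step 5: join C via nl
    card(P join C) = 80*300/(6) = 4000
    cost = 320400 + 80*300 = 344400

344400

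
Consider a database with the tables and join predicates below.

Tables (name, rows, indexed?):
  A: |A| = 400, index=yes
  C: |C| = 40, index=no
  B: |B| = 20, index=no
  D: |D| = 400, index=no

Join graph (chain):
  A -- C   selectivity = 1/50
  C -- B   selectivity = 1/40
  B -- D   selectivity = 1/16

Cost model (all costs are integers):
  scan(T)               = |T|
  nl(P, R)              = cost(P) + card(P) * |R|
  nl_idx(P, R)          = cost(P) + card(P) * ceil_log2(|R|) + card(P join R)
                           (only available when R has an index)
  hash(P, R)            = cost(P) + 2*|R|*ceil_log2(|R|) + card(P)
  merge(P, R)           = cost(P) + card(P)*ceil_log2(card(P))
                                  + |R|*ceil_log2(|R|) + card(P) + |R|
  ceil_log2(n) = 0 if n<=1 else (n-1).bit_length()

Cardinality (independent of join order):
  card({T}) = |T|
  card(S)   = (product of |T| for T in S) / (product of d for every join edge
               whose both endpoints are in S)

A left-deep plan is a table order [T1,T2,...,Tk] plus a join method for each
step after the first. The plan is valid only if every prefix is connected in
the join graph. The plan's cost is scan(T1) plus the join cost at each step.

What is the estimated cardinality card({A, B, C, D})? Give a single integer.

4000

Tables in S: A(400), B(20), C(40), D(400)
Edges inside S: A-C(d=50), C-B(d=40), B-D(d=16)
numerator = 400 * 20 * 40 * 400 = 128000000
denominator = 50 * 40 * 16 = 32000
card(S) = 128000000 / 32000 = 4000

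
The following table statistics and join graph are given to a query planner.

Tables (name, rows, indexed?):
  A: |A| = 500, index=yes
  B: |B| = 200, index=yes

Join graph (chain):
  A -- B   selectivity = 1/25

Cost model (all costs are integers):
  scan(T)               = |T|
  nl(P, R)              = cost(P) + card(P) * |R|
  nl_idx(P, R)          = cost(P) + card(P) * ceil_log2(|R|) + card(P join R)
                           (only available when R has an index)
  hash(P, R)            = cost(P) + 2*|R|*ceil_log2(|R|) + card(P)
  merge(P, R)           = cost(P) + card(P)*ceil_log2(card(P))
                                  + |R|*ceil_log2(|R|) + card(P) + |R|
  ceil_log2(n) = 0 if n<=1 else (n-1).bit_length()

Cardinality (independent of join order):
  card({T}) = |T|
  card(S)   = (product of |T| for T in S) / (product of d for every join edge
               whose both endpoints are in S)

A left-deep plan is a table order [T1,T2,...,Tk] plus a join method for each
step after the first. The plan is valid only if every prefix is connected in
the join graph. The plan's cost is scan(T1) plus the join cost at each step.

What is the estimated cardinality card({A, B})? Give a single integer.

Tables in S: A(500), B(200)
Edges inside S: A-B(d=25)
numerator = 500 * 200 = 100000
denominator = 25 = 25
card(S) = 100000 / 25 = 4000

4000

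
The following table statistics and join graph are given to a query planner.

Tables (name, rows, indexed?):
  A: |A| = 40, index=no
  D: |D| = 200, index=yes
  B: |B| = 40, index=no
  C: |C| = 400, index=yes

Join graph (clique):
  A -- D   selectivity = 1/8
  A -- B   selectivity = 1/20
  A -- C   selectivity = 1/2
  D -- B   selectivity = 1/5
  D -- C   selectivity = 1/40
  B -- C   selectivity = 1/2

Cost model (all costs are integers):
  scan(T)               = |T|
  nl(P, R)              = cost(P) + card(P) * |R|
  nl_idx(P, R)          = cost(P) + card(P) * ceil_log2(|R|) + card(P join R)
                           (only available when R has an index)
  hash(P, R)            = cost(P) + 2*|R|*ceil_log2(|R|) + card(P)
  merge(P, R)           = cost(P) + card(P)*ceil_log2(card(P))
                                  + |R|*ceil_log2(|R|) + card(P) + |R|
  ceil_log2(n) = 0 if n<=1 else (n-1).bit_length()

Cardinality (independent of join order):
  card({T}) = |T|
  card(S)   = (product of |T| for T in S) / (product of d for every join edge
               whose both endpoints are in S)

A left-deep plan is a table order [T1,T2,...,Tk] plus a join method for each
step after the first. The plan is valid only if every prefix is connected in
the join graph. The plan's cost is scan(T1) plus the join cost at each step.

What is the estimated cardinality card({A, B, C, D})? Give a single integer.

1000

Tables in S: A(40), B(40), C(400), D(200)
Edges inside S: A-D(d=8), A-B(d=20), A-C(d=2), D-B(d=5), D-C(d=40), B-C(d=2)
numerator = 40 * 40 * 400 * 200 = 128000000
denominator = 8 * 20 * 2 * 5 * 40 * 2 = 128000
card(S) = 128000000 / 128000 = 1000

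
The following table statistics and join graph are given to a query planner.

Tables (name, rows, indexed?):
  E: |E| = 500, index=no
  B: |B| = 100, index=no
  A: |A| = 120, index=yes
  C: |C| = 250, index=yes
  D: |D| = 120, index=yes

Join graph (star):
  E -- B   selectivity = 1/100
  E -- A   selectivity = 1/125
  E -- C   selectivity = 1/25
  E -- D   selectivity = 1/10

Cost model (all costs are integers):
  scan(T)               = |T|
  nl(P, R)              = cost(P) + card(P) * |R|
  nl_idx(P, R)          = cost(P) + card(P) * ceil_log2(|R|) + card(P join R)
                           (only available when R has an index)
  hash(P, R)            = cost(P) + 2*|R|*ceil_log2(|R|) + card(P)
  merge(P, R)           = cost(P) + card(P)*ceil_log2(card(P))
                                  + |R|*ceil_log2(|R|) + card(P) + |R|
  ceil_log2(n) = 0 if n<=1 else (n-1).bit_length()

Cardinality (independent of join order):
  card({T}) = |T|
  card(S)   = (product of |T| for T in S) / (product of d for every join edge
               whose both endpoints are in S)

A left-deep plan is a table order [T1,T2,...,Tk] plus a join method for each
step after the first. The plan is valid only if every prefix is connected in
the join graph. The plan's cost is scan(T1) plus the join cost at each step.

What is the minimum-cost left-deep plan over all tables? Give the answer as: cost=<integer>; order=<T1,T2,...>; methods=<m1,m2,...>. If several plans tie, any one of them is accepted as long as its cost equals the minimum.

cost=15520; order=E,A,B,C,D; methods=hash,hash,hash,hash

Selinger DP (subsets sized 1..n):
  {E}: scan cost=500, card=500
  {B}: scan cost=100, card=100
  {A}: scan cost=120, card=120
  {C}: scan cost=250, card=250
  {D}: scan cost=120, card=120
  {BE}: card=500; try (B,hash)→2400, (E,merge)→5900, (B,merge)→6300, (E,hash)→9200, (E,nl)→50100, (B,nl)→50500; best=2400 via (B,hash)
  {AE}: card=480; try (A,hash)→2680, (A,nl_idx)→4480, (E,merge)→6080, (A,merge)→6460, (E,hash)→9240, (E,nl)→60120 …(+1); best=2680 via (A,hash)
  {CE}: card=5000; try (C,hash)→5000, (E,merge)→7500, (C,merge)→7750, (E,hash)→9500, (C,nl_idx)→9500, (E,nl)→125250 …(+1); best=5000 via (C,hash)
  {DE}: card=6000; try (D,hash)→2680, (E,merge)→6080, (D,merge)→6460, (E,hash)→9240, (D,nl_idx)→10000, (E,nl)→60120 …(+1); best=2680 via (D,hash)
  {ABE}: card=480; try (B,hash)→4560, (A,hash)→4580, (A,nl_idx)→6380, (B,merge)→8280, (A,merge)→8360, (B,nl)→50680 …(+1); best=4560 via (B,hash)
  {BCE}: card=5000; try (C,hash)→6900, (C,merge)→9650, (C,nl_idx)→11400, (B,hash)→11400, (B,merge)→75800, (C,nl)→127400 …(+1); best=6900 via (C,hash)
  {BDE}: card=6000; try (D,hash)→4580, (D,merge)→8360, (B,hash)→10080, (D,nl_idx)→11900, (D,nl)→62400, (B,merge)→87480 …(+1); best=4580 via (D,hash)
  {ACE}: card=4800; try (C,hash)→7160, (C,merge)→9730, (C,nl_idx)→11320, (A,hash)→11680, (A,nl_idx)→44800, (A,merge)→75960 …(+2); best=7160 via (C,hash)
  {ADE}: card=5760; try (D,hash)→4840, (D,merge)→8440, (A,hash)→10360, (D,nl_idx)→11800, (A,nl_idx)→50440, (D,nl)→60280 …(+2); best=4840 via (D,hash)
  {CDE}: card=60000; try (D,hash)→11680, (C,hash)→12680, (D,merge)→75960, (C,merge)→88930, (D,nl_idx)→100000, (C,nl_idx)→110680 …(+2); best=11680 via (D,hash)
  {ABCE}: card=4800; try (C,hash)→9040, (C,merge)→11610, (C,nl_idx)→13200, (B,hash)→13360, (A,hash)→13580, (A,nl_idx)→46700 …(+5); best=9040 via (C,hash)
  {ABDE}: card=5760; try (D,hash)→6720, (D,merge)→10320, (B,hash)→12000, (A,hash)→12260, (D,nl_idx)→13680, (A,nl_idx)→52340 …(+5); best=6720 via (D,hash)
  {BCDE}: card=60000; try (D,hash)→13580, (C,hash)→14580, (B,hash)→73080, (D,merge)→77860, (C,merge)→90830, (D,nl_idx)→101900 …(+5); best=13580 via (D,hash)
  {ACDE}: card=57600; try (D,hash)→13640, (C,hash)→14600, (A,hash)→73360, (D,merge)→75320, (C,merge)→87730, (D,nl_idx)→98360 …(+6); best=13640 via (D,hash)
  {ABCDE}: card=57600; try (D,hash)→15520, (C,hash)→16480, (B,hash)→72640, (A,hash)→75260, (D,merge)→77200, (C,merge)→89610 …(+9); best=15520 via (D,hash)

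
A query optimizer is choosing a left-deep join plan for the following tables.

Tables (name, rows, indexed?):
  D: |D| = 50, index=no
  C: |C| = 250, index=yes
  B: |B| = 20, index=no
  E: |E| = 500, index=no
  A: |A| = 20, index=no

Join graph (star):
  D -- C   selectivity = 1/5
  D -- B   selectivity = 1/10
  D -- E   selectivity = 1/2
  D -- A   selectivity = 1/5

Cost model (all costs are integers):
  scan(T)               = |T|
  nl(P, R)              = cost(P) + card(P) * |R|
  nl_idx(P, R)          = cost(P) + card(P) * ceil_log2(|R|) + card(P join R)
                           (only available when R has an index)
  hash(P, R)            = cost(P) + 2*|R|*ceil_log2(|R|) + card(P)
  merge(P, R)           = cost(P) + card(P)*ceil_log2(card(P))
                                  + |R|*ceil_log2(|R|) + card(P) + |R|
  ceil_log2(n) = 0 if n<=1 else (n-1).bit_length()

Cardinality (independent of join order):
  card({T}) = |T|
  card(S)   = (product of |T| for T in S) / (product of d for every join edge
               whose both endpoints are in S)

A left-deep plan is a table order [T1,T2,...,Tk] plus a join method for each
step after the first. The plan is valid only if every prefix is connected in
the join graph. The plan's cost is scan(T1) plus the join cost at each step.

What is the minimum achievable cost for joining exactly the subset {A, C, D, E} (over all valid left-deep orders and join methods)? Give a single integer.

22800

Selinger DP over subsets of {A,C,D,E}:
  {D}: scan cost=50, card=50
  {C}: scan cost=250, card=250
  {E}: scan cost=500, card=500
  {A}: scan cost=20, card=20
  {CD}: card=2500; try (D,hash)→1100, (C,merge)→2650, (D,merge)→2850, (C,nl_idx)→2950, (C,hash)→4100, (C,nl)→12550 …(+1); best=1100 via (D,hash)
  {DE}: card=12500; try (D,hash)→1600, (E,merge)→5400, (D,merge)→5850, (E,hash)→9100, (E,nl)→25050, (D,nl)→25500; best=1600 via (D,hash)
  {AD}: card=200; try (A,hash)→300, (D,merge)→490, (A,merge)→520, (D,hash)→640, (D,nl)→1020, (A,nl)→1050; best=300 via (A,hash)
  {CDE}: card=625000; try (E,hash)→12600, (C,hash)→18100, (E,merge)→38600, (C,merge)→191350, (C,nl_idx)→726600, (E,nl)→1251100 …(+1); best=12600 via (E,hash)
  {ACD}: card=10000; try (A,hash)→3800, (C,merge)→4350, (C,hash)→4500, (C,nl_idx)→11900, (A,merge)→33720, (C,nl)→50300 …(+1); best=3800 via (A,hash)
  {ADE}: card=50000; try (E,merge)→7100, (E,hash)→9500, (A,hash)→14300, (E,nl)→100300, (A,merge)→189220, (A,nl)→251600; best=7100 via (E,merge)
  {ACDE}: card=2500000; try (E,hash)→22800, (C,hash)→61100, (E,merge)→158800, (A,hash)→637800, (C,merge)→859350, (C,nl_idx)→2907100 …(+4); best=22800 via (E,hash)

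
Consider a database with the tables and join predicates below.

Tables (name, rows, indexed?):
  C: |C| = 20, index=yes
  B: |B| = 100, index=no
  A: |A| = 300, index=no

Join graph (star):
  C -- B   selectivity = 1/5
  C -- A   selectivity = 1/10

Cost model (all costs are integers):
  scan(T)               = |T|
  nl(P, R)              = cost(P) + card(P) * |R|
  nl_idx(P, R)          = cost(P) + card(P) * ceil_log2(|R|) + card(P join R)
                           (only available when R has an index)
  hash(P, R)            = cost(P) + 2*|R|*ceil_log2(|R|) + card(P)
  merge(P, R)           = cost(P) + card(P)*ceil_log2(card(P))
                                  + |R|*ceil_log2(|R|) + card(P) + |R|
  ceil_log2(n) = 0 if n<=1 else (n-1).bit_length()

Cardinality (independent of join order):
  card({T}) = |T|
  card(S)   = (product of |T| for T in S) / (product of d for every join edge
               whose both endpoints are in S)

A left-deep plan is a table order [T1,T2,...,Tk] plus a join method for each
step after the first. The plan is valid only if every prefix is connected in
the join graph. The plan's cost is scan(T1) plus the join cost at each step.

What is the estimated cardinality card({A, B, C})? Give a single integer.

12000

Tables in S: A(300), B(100), C(20)
Edges inside S: C-B(d=5), C-A(d=10)
numerator = 300 * 100 * 20 = 600000
denominator = 5 * 10 = 50
card(S) = 600000 / 50 = 12000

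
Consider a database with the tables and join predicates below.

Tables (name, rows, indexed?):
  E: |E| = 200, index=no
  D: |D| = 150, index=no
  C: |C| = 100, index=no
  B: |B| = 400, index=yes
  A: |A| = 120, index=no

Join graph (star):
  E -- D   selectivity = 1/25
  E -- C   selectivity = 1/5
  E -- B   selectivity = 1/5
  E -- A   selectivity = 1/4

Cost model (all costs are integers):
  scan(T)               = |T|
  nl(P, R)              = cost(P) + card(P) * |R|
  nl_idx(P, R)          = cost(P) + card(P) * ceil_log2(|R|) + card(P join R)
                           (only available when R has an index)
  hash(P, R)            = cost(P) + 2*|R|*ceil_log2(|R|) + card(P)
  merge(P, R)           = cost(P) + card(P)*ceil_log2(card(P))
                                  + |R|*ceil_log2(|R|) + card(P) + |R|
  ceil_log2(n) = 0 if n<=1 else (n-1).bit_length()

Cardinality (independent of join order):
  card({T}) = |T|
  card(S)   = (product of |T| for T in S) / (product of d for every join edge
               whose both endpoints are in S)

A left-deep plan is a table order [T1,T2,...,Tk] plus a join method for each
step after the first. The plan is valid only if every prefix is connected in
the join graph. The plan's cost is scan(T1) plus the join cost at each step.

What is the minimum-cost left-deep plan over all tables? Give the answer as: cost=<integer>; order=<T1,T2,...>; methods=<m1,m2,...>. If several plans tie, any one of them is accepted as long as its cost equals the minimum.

cost=758280; order=E,D,C,A,B; methods=hash,hash,hash,hash

Selinger DP (subsets sized 1..n):
  {E}: scan cost=200, card=200
  {D}: scan cost=150, card=150
  {C}: scan cost=100, card=100
  {B}: scan cost=400, card=400
  {A}: scan cost=120, card=120
  {DE}: card=1200; try (D,hash)→2800, (E,merge)→3300, (D,merge)→3350, (E,hash)→3500, (E,nl)→30150, (D,nl)→30200; best=2800 via (D,hash)
  {CE}: card=4000; try (C,hash)→1800, (E,merge)→2700, (C,merge)→2800, (E,hash)→3400, (E,nl)→20100, (C,nl)→20200; best=1800 via (C,hash)
  {BE}: card=16000; try (E,hash)→4000, (B,merge)→6000, (E,merge)→6200, (B,hash)→7600, (B,nl_idx)→18000, (B,nl)→80200 …(+1); best=4000 via (E,hash)
  {AE}: card=6000; try (A,hash)→2080, (E,merge)→2880, (A,merge)→2960, (E,hash)→3440, (E,nl)→24120, (A,nl)→24200; best=2080 via (A,hash)
  {CDE}: card=24000; try (C,hash)→5400, (D,hash)→8200, (C,merge)→18000, (D,merge)→55150, (C,nl)→122800, (D,nl)→601800; best=5400 via (C,hash)
  {BDE}: card=96000; try (B,hash)→11200, (B,merge)→21200, (D,hash)→22400, (B,nl_idx)→109600, (D,merge)→245350, (B,nl)→482800 …(+1); best=11200 via (B,hash)
  {ADE}: card=36000; try (A,hash)→5680, (D,hash)→10480, (A,merge)→18160, (D,merge)→87430, (A,nl)→146800, (D,nl)→902080; best=5680 via (A,hash)
  {BCE}: card=320000; try (B,hash)→13000, (C,hash)→21400, (B,merge)→57800, (C,merge)→244800, (B,nl_idx)→357800, (B,nl)→1601800 …(+1); best=13000 via (B,hash)
  {ACE}: card=120000; try (A,hash)→7480, (C,hash)→9480, (A,merge)→54760, (C,merge)→86880, (A,nl)→481800, (C,nl)→602080; best=7480 via (A,hash)
  {ABE}: card=480000; try (B,hash)→15280, (A,hash)→21680, (B,merge)→90080, (A,merge)→244960, (B,nl_idx)→536080, (A,nl)→1924000 …(+1); best=15280 via (B,hash)
  {BCDE}: card=1920000; try (B,hash)→36600, (C,hash)→108600, (D,hash)→335400, (B,merge)→393400, (C,merge)→1740000, (B,nl_idx)→2141400 …(+4); best=36600 via (B,hash)
  {ACDE}: card=720000; try (A,hash)→31080, (C,hash)→43080, (D,hash)→129880, (A,merge)→390360, (C,merge)→618480, (D,merge)→2168830 …(+3); best=31080 via (A,hash)
  {ABDE}: card=2880000; try (B,hash)→48880, (A,hash)→108880, (D,hash)→497680, (B,merge)→621680, (A,merge)→1740160, (B,nl_idx)→3209680 …(+4); best=48880 via (B,hash)
  {ABCE}: card=9600000; try (B,hash)→134680, (A,hash)→334680, (C,hash)→496680, (B,merge)→2171480, (A,merge)→6413960, (C,merge)→9616080 …(+4); best=134680 via (B,hash)
  {ABCDE}: card=57600000; try (B,hash)→758280, (A,hash)→1958280, (C,hash)→2930280, (D,hash)→9737080, (B,merge)→15155080, (A,merge)→42277560 …(+7); best=758280 via (B,hash)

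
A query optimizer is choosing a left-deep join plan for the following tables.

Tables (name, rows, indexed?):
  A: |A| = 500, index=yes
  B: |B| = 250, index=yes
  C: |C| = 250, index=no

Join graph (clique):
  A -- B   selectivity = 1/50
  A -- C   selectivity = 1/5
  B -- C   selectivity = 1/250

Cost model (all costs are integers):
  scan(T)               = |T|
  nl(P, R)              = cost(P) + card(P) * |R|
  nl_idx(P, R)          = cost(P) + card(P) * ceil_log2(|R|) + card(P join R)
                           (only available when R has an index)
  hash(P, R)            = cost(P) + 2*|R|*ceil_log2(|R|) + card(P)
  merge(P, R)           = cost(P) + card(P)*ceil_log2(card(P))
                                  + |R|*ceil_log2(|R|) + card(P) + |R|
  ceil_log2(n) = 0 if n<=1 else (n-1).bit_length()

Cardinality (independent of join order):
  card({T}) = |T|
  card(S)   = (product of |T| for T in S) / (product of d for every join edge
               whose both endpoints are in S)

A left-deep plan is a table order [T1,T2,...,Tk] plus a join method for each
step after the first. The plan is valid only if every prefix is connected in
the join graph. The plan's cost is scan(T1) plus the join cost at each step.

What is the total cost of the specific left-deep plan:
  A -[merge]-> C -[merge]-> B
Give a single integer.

410000

step 1: scan A: cost=500, card=500
step 2: join C via merge
    card(P join C) = 500*250/(5) = 25000
    cost = 500 + 500*9 + 250*8 + 500 + 250 = 7750
step 3: join B via merge
    card(P join B) = 25000*250/(50*250) = 500
    cost = 7750 + 25000*15 + 250*8 + 25000 + 250 = 410000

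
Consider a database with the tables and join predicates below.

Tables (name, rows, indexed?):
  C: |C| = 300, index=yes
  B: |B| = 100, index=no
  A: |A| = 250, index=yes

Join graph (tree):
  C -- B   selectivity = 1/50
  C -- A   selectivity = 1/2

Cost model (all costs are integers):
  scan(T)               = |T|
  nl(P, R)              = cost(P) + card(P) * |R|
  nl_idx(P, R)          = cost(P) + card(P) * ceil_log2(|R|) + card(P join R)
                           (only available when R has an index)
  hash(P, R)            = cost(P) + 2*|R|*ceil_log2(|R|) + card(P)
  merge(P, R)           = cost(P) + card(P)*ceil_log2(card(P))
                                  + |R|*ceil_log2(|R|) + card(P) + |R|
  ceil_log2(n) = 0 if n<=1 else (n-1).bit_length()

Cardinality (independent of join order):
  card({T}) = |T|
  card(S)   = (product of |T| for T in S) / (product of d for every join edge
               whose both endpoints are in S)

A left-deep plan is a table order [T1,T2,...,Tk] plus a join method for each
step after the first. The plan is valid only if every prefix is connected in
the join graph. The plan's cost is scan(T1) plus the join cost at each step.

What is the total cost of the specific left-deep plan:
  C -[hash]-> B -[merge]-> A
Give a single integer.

step 1: scan C: cost=300, card=300
step 2: join B via hash
    card(P join B) = 300*100/(50) = 600
    cost = 300 + 2*100*7 + 300 = 2000
step 3: join A via merge
    card(P join A) = 600*250/(2) = 75000
    cost = 2000 + 600*10 + 250*8 + 600 + 250 = 10850

10850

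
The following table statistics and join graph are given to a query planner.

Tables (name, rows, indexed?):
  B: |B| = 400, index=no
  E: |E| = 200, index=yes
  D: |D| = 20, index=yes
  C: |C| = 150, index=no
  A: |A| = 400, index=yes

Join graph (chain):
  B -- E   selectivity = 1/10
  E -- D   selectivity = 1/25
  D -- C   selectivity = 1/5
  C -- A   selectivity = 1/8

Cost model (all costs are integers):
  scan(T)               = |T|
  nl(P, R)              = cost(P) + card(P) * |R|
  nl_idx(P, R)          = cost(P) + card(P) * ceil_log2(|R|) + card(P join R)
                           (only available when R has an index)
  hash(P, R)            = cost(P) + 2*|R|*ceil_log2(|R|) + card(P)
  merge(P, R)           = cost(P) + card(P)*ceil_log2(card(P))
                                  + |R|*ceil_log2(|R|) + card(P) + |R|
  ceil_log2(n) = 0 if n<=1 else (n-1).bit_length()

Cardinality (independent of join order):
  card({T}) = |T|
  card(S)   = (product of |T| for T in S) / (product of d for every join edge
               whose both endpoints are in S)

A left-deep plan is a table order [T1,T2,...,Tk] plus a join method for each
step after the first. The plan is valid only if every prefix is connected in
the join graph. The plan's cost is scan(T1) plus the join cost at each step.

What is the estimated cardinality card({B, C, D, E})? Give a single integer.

Tables in S: B(400), C(150), D(20), E(200)
Edges inside S: B-E(d=10), E-D(d=25), D-C(d=5)
numerator = 400 * 150 * 20 * 200 = 240000000
denominator = 10 * 25 * 5 = 1250
card(S) = 240000000 / 1250 = 192000

192000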